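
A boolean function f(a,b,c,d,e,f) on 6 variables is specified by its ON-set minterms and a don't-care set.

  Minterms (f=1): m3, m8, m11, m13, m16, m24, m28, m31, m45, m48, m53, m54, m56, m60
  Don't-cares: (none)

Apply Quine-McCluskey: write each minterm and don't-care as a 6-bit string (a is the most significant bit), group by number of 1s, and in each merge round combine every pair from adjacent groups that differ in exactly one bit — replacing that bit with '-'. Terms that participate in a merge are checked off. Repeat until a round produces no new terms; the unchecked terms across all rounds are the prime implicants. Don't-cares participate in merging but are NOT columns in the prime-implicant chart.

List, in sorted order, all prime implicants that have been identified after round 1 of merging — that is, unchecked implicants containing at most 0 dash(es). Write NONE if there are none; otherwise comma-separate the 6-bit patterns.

[col 0] 000011*, 001000*, 001011*, 001101*, 010000*, 011000*, 011100*, 011111, 101101*, 110000*, 110101, 110110, 111000*, 111100*
[col 1] -01101, -10000*, -11000*, -11100*, 0-1000, 00-011, 01-000*, 011-00*, 11-000*, 111-00*
[col 2] -1-000, -11-00
Prime implicants: -01101, -1-000, -11-00, 0-1000, 00-011, 011111, 110101, 110110

011111, 110101, 110110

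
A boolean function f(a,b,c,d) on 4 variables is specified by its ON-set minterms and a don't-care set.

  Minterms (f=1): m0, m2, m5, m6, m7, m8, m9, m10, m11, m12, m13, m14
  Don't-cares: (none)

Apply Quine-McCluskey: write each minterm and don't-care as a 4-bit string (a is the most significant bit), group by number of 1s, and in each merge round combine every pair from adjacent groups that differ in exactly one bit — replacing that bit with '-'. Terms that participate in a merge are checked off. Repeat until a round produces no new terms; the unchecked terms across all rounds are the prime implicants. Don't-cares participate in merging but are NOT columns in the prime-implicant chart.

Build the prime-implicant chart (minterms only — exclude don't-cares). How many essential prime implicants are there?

2

size-2^0 implicants → 0000(✓)  0010(✓)  0101(✓)  0110(✓)  0111(✓)  1000(✓)  1001(✓)  1010(✓)  1011(✓)  1100(✓)  1101(✓)  1110(✓)
size-2^1 implicants → -000(✓)  -010(✓)  -101  -110(✓)  0-10(✓)  00-0(✓)  01-1  011-  1-00(✓)  1-01(✓)  1-10(✓)  10-0(✓)  10-1(✓)  100-(✓)  101-(✓)  11-0(✓)  110-(✓)
size-2^2 implicants → --10  -0-0  1--0  1-0-  10--
Unchecked terms (primes): --10, -0-0, -101, 01-1, 011-, 1--0, 1-0-, 10--
Minterm coverage:
  m0 ⊆ -0-0 [E]
  m2 ⊆ --10,-0-0
  m5 ⊆ -101,01-1
  m6 ⊆ --10,011-
  m7 ⊆ 01-1,011-
  m8 ⊆ -0-0,1--0,1-0-,10--
  m9 ⊆ 1-0-,10--
  m10 ⊆ --10,-0-0,1--0,10--
  m11 ⊆ 10-- [E]
  m12 ⊆ 1--0,1-0-
  m13 ⊆ -101,1-0-
  m14 ⊆ --10,1--0
E = {-0-0, 10--}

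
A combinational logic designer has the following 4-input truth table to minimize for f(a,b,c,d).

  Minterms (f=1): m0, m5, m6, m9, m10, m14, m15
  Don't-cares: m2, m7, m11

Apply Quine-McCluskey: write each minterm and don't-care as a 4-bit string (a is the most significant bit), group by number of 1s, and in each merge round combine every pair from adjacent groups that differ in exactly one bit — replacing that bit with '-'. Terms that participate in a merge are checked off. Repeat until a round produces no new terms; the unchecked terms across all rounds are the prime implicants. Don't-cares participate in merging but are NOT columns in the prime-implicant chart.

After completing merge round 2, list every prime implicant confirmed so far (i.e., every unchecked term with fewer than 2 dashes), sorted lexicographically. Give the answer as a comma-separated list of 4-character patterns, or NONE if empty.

size-2^0 implicants → 0000(✓)  0010(✓)  0101(✓)  0110(✓)  0111(✓)  1001(✓)  1010(✓)  1011(✓)  1110(✓)  1111(✓)
size-2^1 implicants → -010(✓)  -110(✓)  -111(✓)  0-10(✓)  00-0  01-1  011-(✓)  1-10(✓)  1-11(✓)  10-1  101-(✓)  111-(✓)
size-2^2 implicants → --10  -11-  1-1-
Unchecked terms (primes): --10, -11-, 00-0, 01-1, 1-1-, 10-1

00-0, 01-1, 10-1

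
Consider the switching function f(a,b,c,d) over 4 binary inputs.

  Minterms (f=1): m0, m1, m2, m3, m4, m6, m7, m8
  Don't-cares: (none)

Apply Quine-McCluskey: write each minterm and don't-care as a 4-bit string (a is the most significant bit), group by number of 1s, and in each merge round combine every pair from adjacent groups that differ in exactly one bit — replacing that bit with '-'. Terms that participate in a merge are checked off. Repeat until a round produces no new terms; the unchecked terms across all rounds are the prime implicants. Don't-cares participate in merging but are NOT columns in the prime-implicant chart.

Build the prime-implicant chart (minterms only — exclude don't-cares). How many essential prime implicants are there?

size-2^0 implicants → 0000(✓)  0001(✓)  0010(✓)  0011(✓)  0100(✓)  0110(✓)  0111(✓)  1000(✓)
size-2^1 implicants → -000  0-00(✓)  0-10(✓)  0-11(✓)  00-0(✓)  00-1(✓)  000-(✓)  001-(✓)  01-0(✓)  011-(✓)
size-2^2 implicants → 0--0  0-1-  00--
Unchecked terms (primes): -000, 0--0, 0-1-, 00--
Minterm coverage:
  m0 ⊆ -000,0--0,00--
  m1 ⊆ 00-- [E]
  m2 ⊆ 0--0,0-1-,00--
  m3 ⊆ 0-1-,00--
  m4 ⊆ 0--0 [E]
  m6 ⊆ 0--0,0-1-
  m7 ⊆ 0-1- [E]
  m8 ⊆ -000 [E]
E = {-000, 0--0, 0-1-, 00--}

4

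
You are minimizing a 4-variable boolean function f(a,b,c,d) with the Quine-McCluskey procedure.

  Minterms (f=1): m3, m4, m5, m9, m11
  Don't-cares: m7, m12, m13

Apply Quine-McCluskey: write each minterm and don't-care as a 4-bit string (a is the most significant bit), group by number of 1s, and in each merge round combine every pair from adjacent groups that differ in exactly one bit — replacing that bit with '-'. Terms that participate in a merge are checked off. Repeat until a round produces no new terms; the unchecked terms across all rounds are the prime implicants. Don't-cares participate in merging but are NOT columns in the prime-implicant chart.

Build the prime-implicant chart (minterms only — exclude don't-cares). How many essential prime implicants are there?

size-2^0 implicants → 0011(✓)  0100(✓)  0101(✓)  0111(✓)  1001(✓)  1011(✓)  1100(✓)  1101(✓)
size-2^1 implicants → -011  -100(✓)  -101(✓)  0-11  01-1  010-(✓)  1-01  10-1  110-(✓)
size-2^2 implicants → -10-
Unchecked terms (primes): -011, -10-, 0-11, 01-1, 1-01, 10-1
Minterm coverage:
  m3 ⊆ -011,0-11
  m4 ⊆ -10- [E]
  m5 ⊆ -10-,01-1
  m9 ⊆ 1-01,10-1
  m11 ⊆ -011,10-1
E = {-10-}

1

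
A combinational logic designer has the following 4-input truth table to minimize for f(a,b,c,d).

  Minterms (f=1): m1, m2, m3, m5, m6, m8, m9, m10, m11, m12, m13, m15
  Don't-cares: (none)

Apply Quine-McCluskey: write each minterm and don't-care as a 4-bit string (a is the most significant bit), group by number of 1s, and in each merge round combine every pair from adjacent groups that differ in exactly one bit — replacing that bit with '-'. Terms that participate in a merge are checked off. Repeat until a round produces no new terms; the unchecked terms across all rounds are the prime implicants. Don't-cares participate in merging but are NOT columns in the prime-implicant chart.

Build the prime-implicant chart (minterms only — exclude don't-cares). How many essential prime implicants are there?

size-2^0 implicants → 0001(✓)  0010(✓)  0011(✓)  0101(✓)  0110(✓)  1000(✓)  1001(✓)  1010(✓)  1011(✓)  1100(✓)  1101(✓)  1111(✓)
size-2^1 implicants → -001(✓)  -010(✓)  -011(✓)  -101(✓)  0-01(✓)  0-10  00-1(✓)  001-(✓)  1-00(✓)  1-01(✓)  1-11(✓)  10-0(✓)  10-1(✓)  100-(✓)  101-(✓)  11-1(✓)  110-(✓)
size-2^2 implicants → --01  -0-1  -01-  1--1  1-0-  10--
Unchecked terms (primes): --01, -0-1, -01-, 0-10, 1--1, 1-0-, 10--
Minterm coverage:
  m1 ⊆ --01,-0-1
  m2 ⊆ -01-,0-10
  m3 ⊆ -0-1,-01-
  m5 ⊆ --01 [E]
  m6 ⊆ 0-10 [E]
  m8 ⊆ 1-0-,10--
  m9 ⊆ --01,-0-1,1--1,1-0-,10--
  m10 ⊆ -01-,10--
  m11 ⊆ -0-1,-01-,1--1,10--
  m12 ⊆ 1-0- [E]
  m13 ⊆ --01,1--1,1-0-
  m15 ⊆ 1--1 [E]
E = {--01, 0-10, 1--1, 1-0-}

4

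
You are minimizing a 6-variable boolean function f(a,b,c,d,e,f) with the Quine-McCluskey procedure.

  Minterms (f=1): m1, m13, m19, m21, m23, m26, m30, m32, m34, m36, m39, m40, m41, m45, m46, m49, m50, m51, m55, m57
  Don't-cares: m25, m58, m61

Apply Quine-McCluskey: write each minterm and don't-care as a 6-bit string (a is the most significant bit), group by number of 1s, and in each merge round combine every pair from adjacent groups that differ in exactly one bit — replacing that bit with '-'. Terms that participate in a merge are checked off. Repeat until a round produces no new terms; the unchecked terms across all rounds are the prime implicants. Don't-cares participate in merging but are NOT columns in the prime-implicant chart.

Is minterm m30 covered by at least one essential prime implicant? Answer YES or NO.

YES

[col 0] 000001, 001101*, 010011*, 010101*, 010111*, 011001*, 011010*, 011110*, 100000*, 100010*, 100100*, 100111*, 101000*, 101001*, 101101*, 101110, 110001*, 110010*, 110011*, 110111*, 111001*, 111010*, 111101*
[col 1] -01101, -10011*, -10111*, -11001, -11010, 010-11*, 0101-1, 011-10, 1-0010, 1-0111, 1-1001*, 1-1101*, 10-000, 100-00, 1000-0, 101-01*, 10100-, 11-001, 11-010, 110-11*, 1100-1, 11001-, 111-01*
[col 2] -10-11, 1-1-01
Prime implicants: -01101, -10-11, -11001, -11010, 000001, 0101-1, 011-10, 1-0010, 1-0111, 1-1-01, 10-000, 100-00, 1000-0, 10100-, 101110, 11-001, 11-010, 1100-1, 11001-
PI chart (minterm → PIs covering it):
  1 | 000001  (sole → essential)
  13 | -01101  (sole → essential)
  19 | -10-11  (sole → essential)
  21 | 0101-1  (sole → essential)
  23 | -10-11,0101-1
  26 | -11010,011-10
  30 | 011-10  (sole → essential)
  32 | 10-000,100-00,1000-0
  34 | 1-0010,1000-0
  36 | 100-00  (sole → essential)
  39 | 1-0111  (sole → essential)
  40 | 10-000,10100-
  41 | 1-1-01,10100-
  45 | -01101,1-1-01
  46 | 101110  (sole → essential)
  49 | 11-001,1100-1
  50 | 1-0010,11-010,11001-
  51 | -10-11,1100-1,11001-
  55 | -10-11,1-0111
  57 | -11001,1-1-01,11-001
Essential prime implicants: -01101, -10-11, 000001, 0101-1, 011-10, 1-0111, 100-00, 101110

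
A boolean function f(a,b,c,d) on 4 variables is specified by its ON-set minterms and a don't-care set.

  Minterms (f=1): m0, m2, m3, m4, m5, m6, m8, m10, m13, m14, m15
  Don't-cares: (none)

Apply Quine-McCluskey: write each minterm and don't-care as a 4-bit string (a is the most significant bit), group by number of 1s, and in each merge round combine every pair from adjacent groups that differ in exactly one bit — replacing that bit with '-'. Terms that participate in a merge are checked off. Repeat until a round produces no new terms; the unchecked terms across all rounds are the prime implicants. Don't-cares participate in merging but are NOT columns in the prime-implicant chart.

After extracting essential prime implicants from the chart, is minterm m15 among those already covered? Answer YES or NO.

NO

Round 0: 0000✓ 0010✓ 0011✓ 0100✓ 0101✓ 0110✓ 1000✓ 1010✓ 1101✓ 1110✓ 1111✓
Round 1: -000✓ -010✓ -101 -110✓ 0-00✓ 0-10✓ 00-0✓ 001- 01-0✓ 010- 1-10✓ 10-0✓ 11-1 111-
Round 2: --10 -0-0 0--0
PIs = {--10, -0-0, -101, 0--0, 001-, 010-, 11-1, 111-}
Coverage chart:
  m0: -0-0,0--0
  m2: --10,-0-0,0--0,001-
  m3: 001- ←essential
  m4: 0--0,010-
  m5: -101,010-
  m6: --10,0--0
  m8: -0-0 ←essential
  m10: --10,-0-0
  m13: -101,11-1
  m14: --10,111-
  m15: 11-1,111-
Essential: -0-0, 001-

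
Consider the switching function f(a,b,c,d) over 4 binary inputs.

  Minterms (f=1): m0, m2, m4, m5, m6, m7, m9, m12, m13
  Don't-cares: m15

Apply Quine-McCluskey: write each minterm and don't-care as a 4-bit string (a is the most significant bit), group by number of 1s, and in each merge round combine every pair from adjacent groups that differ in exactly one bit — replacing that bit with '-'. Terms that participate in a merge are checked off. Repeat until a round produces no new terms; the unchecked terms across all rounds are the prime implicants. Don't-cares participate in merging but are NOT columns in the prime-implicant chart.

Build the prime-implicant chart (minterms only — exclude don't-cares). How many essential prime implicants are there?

3

[col 0] 0000*, 0010*, 0100*, 0101*, 0110*, 0111*, 1001*, 1100*, 1101*, 1111*
[col 1] -100*, -101*, -111*, 0-00*, 0-10*, 00-0*, 01-0*, 01-1*, 010-*, 011-*, 1-01, 11-1*, 110-*
[col 2] -1-1, -10-, 0--0, 01--
Prime implicants: -1-1, -10-, 0--0, 01--, 1-01
PI chart (minterm → PIs covering it):
  0 | 0--0  (sole → essential)
  2 | 0--0  (sole → essential)
  4 | -10-,0--0,01--
  5 | -1-1,-10-,01--
  6 | 0--0,01--
  7 | -1-1,01--
  9 | 1-01  (sole → essential)
  12 | -10-  (sole → essential)
  13 | -1-1,-10-,1-01
Essential prime implicants: -10-, 0--0, 1-01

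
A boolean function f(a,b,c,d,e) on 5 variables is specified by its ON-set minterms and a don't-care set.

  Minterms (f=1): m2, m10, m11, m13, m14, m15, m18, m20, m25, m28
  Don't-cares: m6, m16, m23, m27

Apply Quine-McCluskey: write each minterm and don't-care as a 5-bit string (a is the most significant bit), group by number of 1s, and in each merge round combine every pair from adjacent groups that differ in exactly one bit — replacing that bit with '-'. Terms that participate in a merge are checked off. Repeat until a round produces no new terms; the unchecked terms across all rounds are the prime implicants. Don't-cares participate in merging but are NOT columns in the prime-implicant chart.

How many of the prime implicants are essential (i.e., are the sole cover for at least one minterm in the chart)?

3

[col 0] 00010*, 00110*, 01010*, 01011*, 01101*, 01110*, 01111*, 10000*, 10010*, 10100*, 10111, 11001*, 11011*, 11100*
[col 1] -0010, -1011, 0-010*, 0-110*, 00-10*, 01-10*, 01-11*, 0101-*, 011-1, 0111-*, 1-100, 10-00, 100-0, 110-1
[col 2] 0--10, 01-1-
Prime implicants: -0010, -1011, 0--10, 01-1-, 011-1, 1-100, 10-00, 100-0, 10111, 110-1
PI chart (minterm → PIs covering it):
  2 | -0010,0--10
  10 | 0--10,01-1-
  11 | -1011,01-1-
  13 | 011-1  (sole → essential)
  14 | 0--10,01-1-
  15 | 01-1-,011-1
  18 | -0010,100-0
  20 | 1-100,10-00
  25 | 110-1  (sole → essential)
  28 | 1-100  (sole → essential)
Essential prime implicants: 011-1, 1-100, 110-1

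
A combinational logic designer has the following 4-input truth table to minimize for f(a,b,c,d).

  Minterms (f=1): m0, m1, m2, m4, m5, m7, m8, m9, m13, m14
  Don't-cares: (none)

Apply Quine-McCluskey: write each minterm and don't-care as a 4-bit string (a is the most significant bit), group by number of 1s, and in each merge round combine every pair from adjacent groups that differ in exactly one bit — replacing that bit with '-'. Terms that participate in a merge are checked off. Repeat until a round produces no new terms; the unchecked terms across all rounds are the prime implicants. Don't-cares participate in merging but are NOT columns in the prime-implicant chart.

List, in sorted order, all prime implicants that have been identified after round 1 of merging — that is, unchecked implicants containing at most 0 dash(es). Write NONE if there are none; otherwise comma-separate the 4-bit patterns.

1110

size-2^0 implicants → 0000(✓)  0001(✓)  0010(✓)  0100(✓)  0101(✓)  0111(✓)  1000(✓)  1001(✓)  1101(✓)  1110
size-2^1 implicants → -000(✓)  -001(✓)  -101(✓)  0-00(✓)  0-01(✓)  00-0  000-(✓)  01-1  010-(✓)  1-01(✓)  100-(✓)
size-2^2 implicants → --01  -00-  0-0-
Unchecked terms (primes): --01, -00-, 0-0-, 00-0, 01-1, 1110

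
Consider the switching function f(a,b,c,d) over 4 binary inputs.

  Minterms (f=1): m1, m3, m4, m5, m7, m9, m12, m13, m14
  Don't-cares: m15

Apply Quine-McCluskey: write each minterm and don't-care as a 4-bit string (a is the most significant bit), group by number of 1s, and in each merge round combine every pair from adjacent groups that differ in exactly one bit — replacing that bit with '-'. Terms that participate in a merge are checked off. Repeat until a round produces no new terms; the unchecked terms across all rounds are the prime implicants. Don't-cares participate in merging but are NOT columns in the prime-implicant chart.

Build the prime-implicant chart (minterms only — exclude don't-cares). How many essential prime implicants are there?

4

[col 0] 0001*, 0011*, 0100*, 0101*, 0111*, 1001*, 1100*, 1101*, 1110*, 1111*
[col 1] -001*, -100*, -101*, -111*, 0-01*, 0-11*, 00-1*, 01-1*, 010-*, 1-01*, 11-0*, 11-1*, 110-*, 111-*
[col 2] --01, -1-1, -10-, 0--1, 11--
Prime implicants: --01, -1-1, -10-, 0--1, 11--
PI chart (minterm → PIs covering it):
  1 | --01,0--1
  3 | 0--1  (sole → essential)
  4 | -10-  (sole → essential)
  5 | --01,-1-1,-10-,0--1
  7 | -1-1,0--1
  9 | --01  (sole → essential)
  12 | -10-,11--
  13 | --01,-1-1,-10-,11--
  14 | 11--  (sole → essential)
Essential prime implicants: --01, -10-, 0--1, 11--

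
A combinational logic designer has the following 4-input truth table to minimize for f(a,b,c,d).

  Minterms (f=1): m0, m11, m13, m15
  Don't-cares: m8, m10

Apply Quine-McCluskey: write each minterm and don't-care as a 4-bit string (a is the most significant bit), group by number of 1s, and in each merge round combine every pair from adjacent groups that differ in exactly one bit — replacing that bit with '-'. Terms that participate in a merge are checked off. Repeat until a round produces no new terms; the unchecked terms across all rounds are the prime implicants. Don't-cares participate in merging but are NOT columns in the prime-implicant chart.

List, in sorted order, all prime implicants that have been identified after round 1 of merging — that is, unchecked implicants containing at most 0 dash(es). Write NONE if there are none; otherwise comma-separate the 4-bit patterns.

NONE

[col 0] 0000*, 1000*, 1010*, 1011*, 1101*, 1111*
[col 1] -000, 1-11, 10-0, 101-, 11-1
Prime implicants: -000, 1-11, 10-0, 101-, 11-1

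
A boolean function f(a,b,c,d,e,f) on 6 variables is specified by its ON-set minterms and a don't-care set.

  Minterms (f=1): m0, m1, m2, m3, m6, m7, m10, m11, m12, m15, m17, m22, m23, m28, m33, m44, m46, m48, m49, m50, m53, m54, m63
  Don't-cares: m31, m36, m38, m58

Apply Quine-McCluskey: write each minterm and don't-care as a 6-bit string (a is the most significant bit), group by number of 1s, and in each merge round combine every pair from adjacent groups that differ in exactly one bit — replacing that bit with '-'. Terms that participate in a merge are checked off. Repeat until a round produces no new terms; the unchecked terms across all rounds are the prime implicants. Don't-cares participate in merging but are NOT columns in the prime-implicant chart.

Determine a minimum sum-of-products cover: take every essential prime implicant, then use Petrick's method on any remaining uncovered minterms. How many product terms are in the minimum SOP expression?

10

[col 0] 000000*, 000001*, 000010*, 000011*, 000110*, 000111*, 001010*, 001011*, 001100*, 001111*, 010001*, 010110*, 010111*, 011100*, 011111*, 100001*, 100100*, 100110*, 101100*, 101110*, 110000*, 110001*, 110010*, 110101*, 110110*, 111010*, 111111*
[col 1] -00001*, -00110*, -01100, -10001*, -10110*, -11111, 0-0001*, 0-0110*, 0-0111*, 0-1100, 0-1111*, 00-010*, 00-011*, 00-111*, 000-10*, 000-11*, 0000-0*, 0000-1*, 00000-*, 00001-*, 00011-*, 001-11*, 00101-*, 01-111*, 01011-*, 1-0001*, 1-0110*, 10-100*, 10-110*, 1001-0*, 1011-0*, 11-010, 110-01, 110-10, 1100-0, 11000-
[col 2] --0001, --0110, 0--111, 0-011-, 00--11, 00-01-, 000-1-, 0000--, 10-1-0
Prime implicants: --0001, --0110, -01100, -11111, 0--111, 0-011-, 0-1100, 00--11, 00-01-, 000-1-, 0000--, 10-1-0, 11-010, 110-01, 110-10, 1100-0, 11000-
PI chart (minterm → PIs covering it):
  0 | 0000--  (sole → essential)
  1 | --0001,0000--
  2 | 00-01-,000-1-,0000--
  3 | 00--11,00-01-,000-1-,0000--
  6 | --0110,0-011-,000-1-
  7 | 0--111,0-011-,00--11,000-1-
  10 | 00-01-  (sole → essential)
  11 | 00--11,00-01-
  12 | -01100,0-1100
  15 | 0--111,00--11
  17 | --0001  (sole → essential)
  22 | --0110,0-011-
  23 | 0--111,0-011-
  28 | 0-1100  (sole → essential)
  33 | --0001  (sole → essential)
  44 | -01100,10-1-0
  46 | 10-1-0  (sole → essential)
  48 | 1100-0,11000-
  49 | --0001,110-01,11000-
  50 | 11-010,110-10,1100-0
  53 | 110-01  (sole → essential)
  54 | --0110,110-10
  63 | -11111  (sole → essential)
Essential prime implicants: --0001, -11111, 0-1100, 00-01-, 0000--, 10-1-0, 110-01
Petrick residual → --0110, 0--111, 1100-0
Minimum SOP uses 10 PIs: c'd'e'f + c'def' + bcdef + a'def + a'cde'f' + a'b'd'e + a'b'c'd' + ab'df' + abc'e'f + abc'd'f'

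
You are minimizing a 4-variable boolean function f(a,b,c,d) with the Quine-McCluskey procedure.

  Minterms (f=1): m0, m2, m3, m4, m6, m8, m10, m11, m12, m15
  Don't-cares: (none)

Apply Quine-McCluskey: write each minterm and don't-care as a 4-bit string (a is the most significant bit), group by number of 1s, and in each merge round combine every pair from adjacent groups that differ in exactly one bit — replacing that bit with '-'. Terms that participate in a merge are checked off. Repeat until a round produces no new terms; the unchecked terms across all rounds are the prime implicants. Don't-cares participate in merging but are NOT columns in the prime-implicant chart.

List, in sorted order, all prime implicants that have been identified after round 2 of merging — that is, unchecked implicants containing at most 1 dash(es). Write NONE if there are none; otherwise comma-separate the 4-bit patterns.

[col 0] 0000*, 0010*, 0011*, 0100*, 0110*, 1000*, 1010*, 1011*, 1100*, 1111*
[col 1] -000*, -010*, -011*, -100*, 0-00*, 0-10*, 00-0*, 001-*, 01-0*, 1-00*, 1-11, 10-0*, 101-*
[col 2] --00, -0-0, -01-, 0--0
Prime implicants: --00, -0-0, -01-, 0--0, 1-11

1-11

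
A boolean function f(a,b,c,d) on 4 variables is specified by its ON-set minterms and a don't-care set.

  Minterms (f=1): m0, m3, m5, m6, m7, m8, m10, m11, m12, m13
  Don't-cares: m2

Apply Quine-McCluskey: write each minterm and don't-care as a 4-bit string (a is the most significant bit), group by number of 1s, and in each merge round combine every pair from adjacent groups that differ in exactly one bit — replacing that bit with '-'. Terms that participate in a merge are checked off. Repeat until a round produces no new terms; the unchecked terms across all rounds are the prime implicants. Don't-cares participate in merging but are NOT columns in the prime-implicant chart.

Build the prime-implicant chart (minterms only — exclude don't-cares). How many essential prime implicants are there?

3

size-2^0 implicants → 0000(✓)  0010(✓)  0011(✓)  0101(✓)  0110(✓)  0111(✓)  1000(✓)  1010(✓)  1011(✓)  1100(✓)  1101(✓)
size-2^1 implicants → -000(✓)  -010(✓)  -011(✓)  -101  0-10(✓)  0-11(✓)  00-0(✓)  001-(✓)  01-1  011-(✓)  1-00  10-0(✓)  101-(✓)  110-
size-2^2 implicants → -0-0  -01-  0-1-
Unchecked terms (primes): -0-0, -01-, -101, 0-1-, 01-1, 1-00, 110-
Minterm coverage:
  m0 ⊆ -0-0 [E]
  m3 ⊆ -01-,0-1-
  m5 ⊆ -101,01-1
  m6 ⊆ 0-1- [E]
  m7 ⊆ 0-1-,01-1
  m8 ⊆ -0-0,1-00
  m10 ⊆ -0-0,-01-
  m11 ⊆ -01- [E]
  m12 ⊆ 1-00,110-
  m13 ⊆ -101,110-
E = {-0-0, -01-, 0-1-}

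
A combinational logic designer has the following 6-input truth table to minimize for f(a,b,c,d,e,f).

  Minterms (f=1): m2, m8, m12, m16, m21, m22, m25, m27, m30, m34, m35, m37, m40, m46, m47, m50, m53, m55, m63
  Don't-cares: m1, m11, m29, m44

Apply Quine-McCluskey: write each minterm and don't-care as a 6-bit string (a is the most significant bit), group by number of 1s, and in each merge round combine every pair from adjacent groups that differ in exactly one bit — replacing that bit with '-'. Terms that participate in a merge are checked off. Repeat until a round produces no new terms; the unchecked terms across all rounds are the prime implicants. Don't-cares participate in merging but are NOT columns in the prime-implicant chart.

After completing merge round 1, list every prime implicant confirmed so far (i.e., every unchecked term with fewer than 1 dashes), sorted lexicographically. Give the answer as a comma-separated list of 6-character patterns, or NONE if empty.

size-2^0 implicants → 000001  000010(✓)  001000(✓)  001011(✓)  001100(✓)  010000  010101(✓)  010110(✓)  011001(✓)  011011(✓)  011101(✓)  011110(✓)  100010(✓)  100011(✓)  100101(✓)  101000(✓)  101100(✓)  101110(✓)  101111(✓)  110010(✓)  110101(✓)  110111(✓)  111111(✓)
size-2^1 implicants → -00010  -01000(✓)  -01100(✓)  -10101  0-1011  001-00(✓)  01-101  01-110  011-01  0110-1  1-0010  1-0101  1-1111  10001-  101-00(✓)  1011-0  10111-  11-111  1101-1
size-2^2 implicants → -01-00
Unchecked terms (primes): -00010, -01-00, -10101, 0-1011, 000001, 01-101, 01-110, 010000, 011-01, 0110-1, 1-0010, 1-0101, 1-1111, 10001-, 1011-0, 10111-, 11-111, 1101-1

000001, 010000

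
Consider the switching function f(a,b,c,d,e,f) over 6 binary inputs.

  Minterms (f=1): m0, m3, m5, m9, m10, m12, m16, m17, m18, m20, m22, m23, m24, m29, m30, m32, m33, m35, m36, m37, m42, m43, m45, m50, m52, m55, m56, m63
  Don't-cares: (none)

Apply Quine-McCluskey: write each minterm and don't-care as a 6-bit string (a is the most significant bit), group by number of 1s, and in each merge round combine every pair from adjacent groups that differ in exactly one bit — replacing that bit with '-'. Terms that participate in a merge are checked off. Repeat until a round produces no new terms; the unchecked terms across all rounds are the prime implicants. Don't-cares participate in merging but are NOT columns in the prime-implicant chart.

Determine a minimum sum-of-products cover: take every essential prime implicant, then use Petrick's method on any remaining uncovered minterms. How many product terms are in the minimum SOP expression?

size-2^0 implicants → 000000(✓)  000011(✓)  000101(✓)  001001  001010(✓)  001100  010000(✓)  010001(✓)  010010(✓)  010100(✓)  010110(✓)  010111(✓)  011000(✓)  011101  011110(✓)  100000(✓)  100001(✓)  100011(✓)  100100(✓)  100101(✓)  101010(✓)  101011(✓)  101101(✓)  110010(✓)  110100(✓)  110111(✓)  111000(✓)  111111(✓)
size-2^1 implicants → -00000  -00011  -00101  -01010  -10010  -10100  -10111  -11000  0-0000  01-000  01-110  010-00(✓)  010-10(✓)  0100-0(✓)  01000-  0101-0(✓)  01011-  1-0100  10-011  10-101  100-00(✓)  100-01(✓)  1000-1  10000-(✓)  10010-(✓)  10101-  11-111
size-2^2 implicants → 010--0  100-0-
Unchecked terms (primes): -00000, -00011, -00101, -01010, -10010, -10100, -10111, -11000, 0-0000, 001001, 001100, 01-000, 01-110, 010--0, 01000-, 01011-, 011101, 1-0100, 10-011, 10-101, 100-0-, 1000-1, 10101-, 11-111
Minterm coverage:
  m0 ⊆ -00000,0-0000
  m3 ⊆ -00011 [E]
  m5 ⊆ -00101 [E]
  m9 ⊆ 001001 [E]
  m10 ⊆ -01010 [E]
  m12 ⊆ 001100 [E]
  m16 ⊆ 0-0000,01-000,010--0,01000-
  m17 ⊆ 01000- [E]
  m18 ⊆ -10010,010--0
  m20 ⊆ -10100,010--0
  m22 ⊆ 01-110,010--0,01011-
  m23 ⊆ -10111,01011-
  m24 ⊆ -11000,01-000
  m29 ⊆ 011101 [E]
  m30 ⊆ 01-110 [E]
  m32 ⊆ -00000,100-0-
  m33 ⊆ 100-0-,1000-1
  m35 ⊆ -00011,10-011,1000-1
  m36 ⊆ 1-0100,100-0-
  m37 ⊆ -00101,10-101,100-0-
  m42 ⊆ -01010,10101-
  m43 ⊆ 10-011,10101-
  m45 ⊆ 10-101 [E]
  m50 ⊆ -10010 [E]
  m52 ⊆ -10100,1-0100
  m55 ⊆ -10111,11-111
  m56 ⊆ -11000 [E]
  m63 ⊆ 11-111 [E]
E = {-00011, -00101, -01010, -10010, -11000, 001001, 001100, 01-110, 01000-, 011101, 10-101, 11-111}
Petrick residual → -00000, -10100, -10111, 10-011, 100-0-
Cover = b'c'd'e'f' + b'c'd'ef + b'c'de'f + b'cd'ef' + bc'd'ef' + bc'de'f' + bc'def + bcd'e'f' + a'b'cd'e'f + a'b'cde'f' + a'bdef' + a'bc'd'e' + a'bcde'f + ab'd'ef + ab'de'f + ab'c'e' + abdef  |cover|=17

17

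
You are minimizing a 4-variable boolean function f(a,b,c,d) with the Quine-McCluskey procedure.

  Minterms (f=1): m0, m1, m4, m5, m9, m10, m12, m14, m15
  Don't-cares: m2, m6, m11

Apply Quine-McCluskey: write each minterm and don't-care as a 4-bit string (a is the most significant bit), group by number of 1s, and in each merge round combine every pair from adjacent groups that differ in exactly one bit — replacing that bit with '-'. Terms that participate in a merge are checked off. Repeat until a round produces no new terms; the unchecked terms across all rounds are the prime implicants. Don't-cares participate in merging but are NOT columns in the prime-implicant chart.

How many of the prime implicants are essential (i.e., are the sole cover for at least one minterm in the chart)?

size-2^0 implicants → 0000(✓)  0001(✓)  0010(✓)  0100(✓)  0101(✓)  0110(✓)  1001(✓)  1010(✓)  1011(✓)  1100(✓)  1110(✓)  1111(✓)
size-2^1 implicants → -001  -010(✓)  -100(✓)  -110(✓)  0-00(✓)  0-01(✓)  0-10(✓)  00-0(✓)  000-(✓)  01-0(✓)  010-(✓)  1-10(✓)  1-11(✓)  10-1  101-(✓)  11-0(✓)  111-(✓)
size-2^2 implicants → --10  -1-0  0--0  0-0-  1-1-
Unchecked terms (primes): --10, -001, -1-0, 0--0, 0-0-, 1-1-, 10-1
Minterm coverage:
  m0 ⊆ 0--0,0-0-
  m1 ⊆ -001,0-0-
  m4 ⊆ -1-0,0--0,0-0-
  m5 ⊆ 0-0- [E]
  m9 ⊆ -001,10-1
  m10 ⊆ --10,1-1-
  m12 ⊆ -1-0 [E]
  m14 ⊆ --10,-1-0,1-1-
  m15 ⊆ 1-1- [E]
E = {-1-0, 0-0-, 1-1-}

3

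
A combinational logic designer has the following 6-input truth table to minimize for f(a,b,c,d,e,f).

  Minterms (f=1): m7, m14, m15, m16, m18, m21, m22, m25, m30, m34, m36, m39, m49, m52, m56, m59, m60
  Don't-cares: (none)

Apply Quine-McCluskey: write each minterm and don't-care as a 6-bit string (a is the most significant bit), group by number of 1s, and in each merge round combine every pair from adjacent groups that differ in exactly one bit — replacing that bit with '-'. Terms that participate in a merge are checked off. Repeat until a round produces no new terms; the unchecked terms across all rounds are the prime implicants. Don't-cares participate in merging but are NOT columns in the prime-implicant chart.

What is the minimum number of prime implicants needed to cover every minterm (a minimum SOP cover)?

size-2^0 implicants → 000111(✓)  001110(✓)  001111(✓)  010000(✓)  010010(✓)  010101  010110(✓)  011001  011110(✓)  100010  100100(✓)  100111(✓)  110001  110100(✓)  111000(✓)  111011  111100(✓)
size-2^1 implicants → -00111  0-1110  00-111  00111-  01-110  010-10  0100-0  1-0100  11-100  111-00
Unchecked terms (primes): -00111, 0-1110, 00-111, 00111-, 01-110, 010-10, 0100-0, 010101, 011001, 1-0100, 100010, 11-100, 110001, 111-00, 111011
Minterm coverage:
  m7 ⊆ -00111,00-111
  m14 ⊆ 0-1110,00111-
  m15 ⊆ 00-111,00111-
  m16 ⊆ 0100-0 [E]
  m18 ⊆ 010-10,0100-0
  m21 ⊆ 010101 [E]
  m22 ⊆ 01-110,010-10
  m25 ⊆ 011001 [E]
  m30 ⊆ 0-1110,01-110
  m34 ⊆ 100010 [E]
  m36 ⊆ 1-0100 [E]
  m39 ⊆ -00111 [E]
  m49 ⊆ 110001 [E]
  m52 ⊆ 1-0100,11-100
  m56 ⊆ 111-00 [E]
  m59 ⊆ 111011 [E]
  m60 ⊆ 11-100,111-00
E = {-00111, 0100-0, 010101, 011001, 1-0100, 100010, 110001, 111-00, 111011}
Petrick residual → 00111-, 01-110
Cover = b'c'def + a'b'cde + a'bdef' + a'bc'd'f' + a'bc'de'f + a'bcd'e'f + ac'de'f' + ab'c'd'ef' + abc'd'e'f + abce'f' + abcd'ef  |cover|=11

11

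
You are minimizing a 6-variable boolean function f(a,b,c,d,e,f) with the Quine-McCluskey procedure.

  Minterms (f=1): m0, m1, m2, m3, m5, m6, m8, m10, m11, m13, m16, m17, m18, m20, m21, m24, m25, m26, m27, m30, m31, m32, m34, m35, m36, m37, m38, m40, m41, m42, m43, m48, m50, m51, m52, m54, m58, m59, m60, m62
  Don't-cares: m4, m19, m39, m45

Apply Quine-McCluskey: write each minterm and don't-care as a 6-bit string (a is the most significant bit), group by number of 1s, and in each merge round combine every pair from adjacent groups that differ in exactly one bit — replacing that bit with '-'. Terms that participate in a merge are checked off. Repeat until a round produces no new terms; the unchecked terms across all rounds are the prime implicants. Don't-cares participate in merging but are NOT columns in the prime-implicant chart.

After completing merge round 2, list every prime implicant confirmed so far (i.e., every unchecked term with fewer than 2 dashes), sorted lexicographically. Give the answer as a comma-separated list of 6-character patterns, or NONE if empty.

101-01

[col 0] 000000*, 000001*, 000010*, 000011*, 000100*, 000101*, 000110*, 001000*, 001010*, 001011*, 001101*, 010000*, 010001*, 010010*, 010011*, 010100*, 010101*, 011000*, 011001*, 011010*, 011011*, 011110*, 011111*, 100000*, 100010*, 100011*, 100100*, 100101*, 100110*, 100111*, 101000*, 101001*, 101010*, 101011*, 101101*, 110000*, 110010*, 110011*, 110100*, 110110*, 111010*, 111011*, 111100*, 111110*
[col 1] -00000*, -00010*, -00011*, -00100*, -00101*, -00110*, -01000*, -01010*, -01011*, -01101*, -10000*, -10010*, -10011*, -10100*, -11010*, -11011*, -11110*, 0-0000*, 0-0001*, 0-0010*, 0-0011*, 0-0100*, 0-0101*, 0-1000*, 0-1010*, 0-1011*, 00-000*, 00-010*, 00-011*, 00-101*, 000-00*, 000-01*, 000-10*, 0000-0*, 0000-1*, 00000-*, 00001-*, 0001-0*, 00010-*, 0010-0*, 00101-*, 01-000*, 01-001*, 01-010*, 01-011*, 010-00*, 010-01*, 0100-0*, 0100-1*, 01000-*, 01001-*, 01010-*, 011-10*, 011-11*, 0110-0*, 0110-1*, 01100-*, 01101-*, 01111-*, 1-0000*, 1-0010*, 1-0011*, 1-0100*, 1-0110*, 1-1010*, 1-1011*, 10-000*, 10-010*, 10-011*, 10-101*, 100-00*, 100-10*, 100-11*, 1000-0*, 10001-*, 1001-0*, 1001-1*, 10010-*, 10011-*, 101-01, 1010-0*, 1010-1*, 10100-*, 10101-*, 11-010*, 11-011*, 11-100*, 11-110*, 110-00*, 110-10*, 1100-0*, 11001-*, 1101-0*, 111-10*, 11101-*, 1111-0*
[col 2] --0000*, --0010*, --0011*, --0100*, --1010*, --1011*, -0-000*, -0-010*, -0-011*, -0-101, -00-00*, -00-10*, -000-0*, -0001-*, -001-0*, -0010-, -010-0*, -0101-*, -1-010*, -1-011*, -10-00*, -100-0*, -1001-*, -11-10, -1101-*, 0--000*, 0--010*, 0--011*, 0-0-00*, 0-0-01*, 0-00-0*, 0-00-1*, 0-000-*, 0-001-*, 0-010-*, 0-10-0*, 0-101-*, 00-0-0*, 00-01-*, 000--0*, 000-0-*, 0000--*, 01-0-0*, 01-0-1*, 01-00-*, 01-01-*, 010-0-*, 0100--*, 011-1-, 0110--*, 1--010*, 1--011*, 1-0-00*, 1-0-10*, 1-00-0*, 1-001-*, 1-01-0*, 1-101-*, 10-0-0*, 10-01-*, 100--0*, 100-1-, 1001--, 1010--, 11--10, 11-01-*, 11-1-0, 110--0*
[col 3] ---010*, ---011*, --0-00, --00-0, --001-*, --101-*, -0-0-0, -0-01-*, -00--0, -1-01-*, 0--0-0, 0--01-*, 0-0-0-, 0-00--, 01-0--, 1--01-*, 1-0--0
[col 4] ---01-
Prime implicants: ---01-, --0-00, --00-0, -0-0-0, -0-101, -00--0, -0010-, -11-10, 0--0-0, 0-0-0-, 0-00--, 01-0--, 011-1-, 1-0--0, 100-1-, 1001--, 101-01, 1010--, 11--10, 11-1-0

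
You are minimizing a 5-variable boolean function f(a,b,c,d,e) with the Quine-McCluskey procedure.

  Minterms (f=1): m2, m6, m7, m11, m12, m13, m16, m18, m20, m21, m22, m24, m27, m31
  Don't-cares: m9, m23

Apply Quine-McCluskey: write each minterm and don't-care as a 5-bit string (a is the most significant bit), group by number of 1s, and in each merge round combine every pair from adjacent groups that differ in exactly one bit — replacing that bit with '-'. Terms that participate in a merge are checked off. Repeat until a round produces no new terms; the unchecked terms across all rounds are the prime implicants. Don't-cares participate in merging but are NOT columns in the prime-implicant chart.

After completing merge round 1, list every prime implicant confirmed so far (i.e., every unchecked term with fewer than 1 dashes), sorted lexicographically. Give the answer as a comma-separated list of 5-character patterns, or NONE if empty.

[col 0] 00010*, 00110*, 00111*, 01001*, 01011*, 01100*, 01101*, 10000*, 10010*, 10100*, 10101*, 10110*, 10111*, 11000*, 11011*, 11111*
[col 1] -0010*, -0110*, -0111*, -1011, 00-10*, 0011-*, 01-01, 010-1, 0110-, 1-000, 1-111, 10-00*, 10-10*, 100-0*, 101-0*, 101-1*, 1010-*, 1011-*, 11-11
[col 2] -0-10, -011-, 10--0, 101--
Prime implicants: -0-10, -011-, -1011, 01-01, 010-1, 0110-, 1-000, 1-111, 10--0, 101--, 11-11

NONE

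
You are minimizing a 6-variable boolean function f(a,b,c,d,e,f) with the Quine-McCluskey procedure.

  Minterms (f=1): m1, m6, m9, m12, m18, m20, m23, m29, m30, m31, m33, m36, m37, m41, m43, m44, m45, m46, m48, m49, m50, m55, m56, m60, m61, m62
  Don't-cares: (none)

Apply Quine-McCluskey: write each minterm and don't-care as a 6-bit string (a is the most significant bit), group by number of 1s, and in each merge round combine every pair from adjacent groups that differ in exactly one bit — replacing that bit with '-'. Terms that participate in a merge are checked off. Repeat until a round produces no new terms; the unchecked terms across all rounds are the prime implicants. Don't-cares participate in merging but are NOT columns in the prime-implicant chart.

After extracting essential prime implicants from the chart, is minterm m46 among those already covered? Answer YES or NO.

YES

[col 0] 000001*, 000110, 001001*, 001100*, 010010*, 010100, 010111*, 011101*, 011110*, 011111*, 100001*, 100100*, 100101*, 101001*, 101011*, 101100*, 101101*, 101110*, 110000*, 110001*, 110010*, 110111*, 111000*, 111100*, 111101*, 111110*
[col 1] -00001*, -01001*, -01100, -10010, -10111, -11101, -11110, 00-001*, 01-111, 0111-1, 01111-, 1-0001, 1-1100*, 1-1101*, 1-1110*, 10-001*, 10-100*, 10-101*, 100-01*, 10010-*, 101-01*, 1010-1, 1011-0*, 10110-*, 11-000, 1100-0, 11000-, 111-00, 1111-0*, 11110-*
[col 2] -0-001, 1-11-0, 1-110-, 10--01, 10-10-
Prime implicants: -0-001, -01100, -10010, -10111, -11101, -11110, 000110, 01-111, 010100, 0111-1, 01111-, 1-0001, 1-11-0, 1-110-, 10--01, 10-10-, 1010-1, 11-000, 1100-0, 11000-, 111-00
PI chart (minterm → PIs covering it):
  1 | -0-001  (sole → essential)
  6 | 000110  (sole → essential)
  9 | -0-001  (sole → essential)
  12 | -01100  (sole → essential)
  18 | -10010  (sole → essential)
  20 | 010100  (sole → essential)
  23 | -10111,01-111
  29 | -11101,0111-1
  30 | -11110,01111-
  31 | 01-111,0111-1,01111-
  33 | -0-001,1-0001,10--01
  36 | 10-10-  (sole → essential)
  37 | 10--01,10-10-
  41 | -0-001,10--01,1010-1
  43 | 1010-1  (sole → essential)
  44 | -01100,1-11-0,1-110-,10-10-
  45 | 1-110-,10--01,10-10-
  46 | 1-11-0  (sole → essential)
  48 | 11-000,1100-0,11000-
  49 | 1-0001,11000-
  50 | -10010,1100-0
  55 | -10111  (sole → essential)
  56 | 11-000,111-00
  60 | 1-11-0,1-110-,111-00
  61 | -11101,1-110-
  62 | -11110,1-11-0
Essential prime implicants: -0-001, -01100, -10010, -10111, 000110, 010100, 1-11-0, 10-10-, 1010-1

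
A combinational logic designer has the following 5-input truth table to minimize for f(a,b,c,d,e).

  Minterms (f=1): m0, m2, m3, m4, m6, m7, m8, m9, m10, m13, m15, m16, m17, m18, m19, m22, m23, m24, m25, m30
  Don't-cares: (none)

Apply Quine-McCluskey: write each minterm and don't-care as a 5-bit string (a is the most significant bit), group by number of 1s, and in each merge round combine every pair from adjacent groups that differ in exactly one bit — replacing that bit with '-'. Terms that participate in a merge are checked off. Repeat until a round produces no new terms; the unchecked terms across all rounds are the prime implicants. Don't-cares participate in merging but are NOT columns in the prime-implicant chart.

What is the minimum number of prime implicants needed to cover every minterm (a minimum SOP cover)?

size-2^0 implicants → 00000(✓)  00010(✓)  00011(✓)  00100(✓)  00110(✓)  00111(✓)  01000(✓)  01001(✓)  01010(✓)  01101(✓)  01111(✓)  10000(✓)  10001(✓)  10010(✓)  10011(✓)  10110(✓)  10111(✓)  11000(✓)  11001(✓)  11110(✓)
size-2^1 implicants → -0000(✓)  -0010(✓)  -0011(✓)  -0110(✓)  -0111(✓)  -1000(✓)  -1001(✓)  0-000(✓)  0-010(✓)  0-111  00-00(✓)  00-10(✓)  00-11(✓)  000-0(✓)  0001-(✓)  001-0(✓)  0011-(✓)  01-01  010-0(✓)  0100-(✓)  011-1  1-000(✓)  1-001(✓)  1-110  10-10(✓)  10-11(✓)  100-0(✓)  100-1(✓)  1000-(✓)  1001-(✓)  1011-(✓)  1100-(✓)
size-2^2 implicants → --000  -0-10(✓)  -0-11(✓)  -00-0  -001-(✓)  -011-(✓)  -100-  0-0-0  00--0  00-1-(✓)  1-00-  10-1-(✓)  100--
size-2^3 implicants → -0-1-
Unchecked terms (primes): --000, -0-1-, -00-0, -100-, 0-0-0, 0-111, 00--0, 01-01, 011-1, 1-00-, 1-110, 100--
Minterm coverage:
  m0 ⊆ --000,-00-0,0-0-0,00--0
  m2 ⊆ -0-1-,-00-0,0-0-0,00--0
  m3 ⊆ -0-1- [E]
  m4 ⊆ 00--0 [E]
  m6 ⊆ -0-1-,00--0
  m7 ⊆ -0-1-,0-111
  m8 ⊆ --000,-100-,0-0-0
  m9 ⊆ -100-,01-01
  m10 ⊆ 0-0-0 [E]
  m13 ⊆ 01-01,011-1
  m15 ⊆ 0-111,011-1
  m16 ⊆ --000,-00-0,1-00-,100--
  m17 ⊆ 1-00-,100--
  m18 ⊆ -0-1-,-00-0,100--
  m19 ⊆ -0-1-,100--
  m22 ⊆ -0-1-,1-110
  m23 ⊆ -0-1- [E]
  m24 ⊆ --000,-100-,1-00-
  m25 ⊆ -100-,1-00-
  m30 ⊆ 1-110 [E]
E = {-0-1-, 0-0-0, 00--0, 1-110}
Petrick residual → -100-, 011-1, 1-00-
Cover = b'd + bc'd' + a'c'e' + a'b'e' + a'bce + ac'd' + acde'  |cover|=7

7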